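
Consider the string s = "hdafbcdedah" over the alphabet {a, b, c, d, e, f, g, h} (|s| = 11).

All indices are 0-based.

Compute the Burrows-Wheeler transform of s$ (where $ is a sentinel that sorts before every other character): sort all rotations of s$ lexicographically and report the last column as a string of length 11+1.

hddfbhecdaa$

rank  rotation      last
    0  $hdafbcdedah  h
    1  afbcdedah$hd  d
    2  ah$hdafbcded  d
    3  bcdedah$hdaf  f
    4  cdedah$hdafb  b
    5  dafbcdedah$h  h
    6  dah$hdafbcde  e
    7  dedah$hdafbc  c
    8  edah$hdafbcd  d
    9  fbcdedah$hda  a
   10  h$hdafbcdeda  a
   11  hdafbcdedah$  $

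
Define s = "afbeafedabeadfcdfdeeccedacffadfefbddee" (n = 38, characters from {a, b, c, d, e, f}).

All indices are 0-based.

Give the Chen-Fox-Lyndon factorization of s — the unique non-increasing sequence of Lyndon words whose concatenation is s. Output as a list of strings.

["afbeafed", "abeadfcdfdeeccedacffadfefbddee"]

emit factor 1: 'afbeafed' (i=0, period=8)
emit factor 2: 'abeadfcdfdeeccedacffadfefbddee' (i=8, period=30)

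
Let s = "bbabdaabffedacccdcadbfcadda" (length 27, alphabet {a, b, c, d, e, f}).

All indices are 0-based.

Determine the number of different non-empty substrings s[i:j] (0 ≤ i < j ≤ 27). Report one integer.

349

sorted suffixes:
  #0 SA[0]=26  'a'
  #1 SA[1]=5  'aabffedacccdcadbfcadda'
  #2 SA[2]=2  'abdaabffedacccdcadbfcadda'
  #3 SA[3]=6  'abffedacccdcadbfcadda'
  #4 SA[4]=12  'acccdcadbfcadda'
  #5 SA[5]=18  'adbfcadda'
  #6 SA[6]=23  'adda'
  #7 SA[7]=1  'babdaabffedacccdcadbfcadda'
  #8 SA[8]=0  'bbabdaabffedacccdcadbfcadda'
  #9 SA[9]=3  'bdaabffedacccdcadbfcadda'
  #10 SA[10]=20  'bfcadda'
  #11 SA[11]=7  'bffedacccdcadbfcadda'
  #12 SA[12]=17  'cadbfcadda'
  #13 SA[13]=22  'cadda'
  #14 SA[14]=13  'cccdcadbfcadda'
  #15 SA[15]=14  'ccdcadbfcadda'
  #16 SA[16]=15  'cdcadbfcadda'
  #17 SA[17]=25  'da'
  #18 SA[18]=4  'daabffedacccdcadbfcadda'
  #19 SA[19]=11  'dacccdcadbfcadda'
  #20 SA[20]=19  'dbfcadda'
  #21 SA[21]=16  'dcadbfcadda'
  #22 SA[22]=24  'dda'
  #23 SA[23]=10  'edacccdcadbfcadda'
  #24 SA[24]=21  'fcadda'
  #25 SA[25]=9  'fedacccdcadbfcadda'
  #26 SA[26]=8  'ffedacccdcadbfcadda'

SA = [26, 5, 2, 6, 12, 18, 23, 1, 0, 3, 20, 7, 17, 22, 13, 14, 15, 25, 4, 11, 19, 16, 24, 10, 21, 9, 8]
[i] adj suffixes → lcp
  [1] 26/5 → 1 ('a')
  [2] 5/2 → 1 ('a')
  [3] 2/6 → 2 ('ab')
  [4] 6/12 → 1 ('a')
  [5] 12/18 → 1 ('a')
  [6] 18/23 → 2 ('ad')
  [7] 23/1 → 0 ('')
  [8] 1/0 → 1 ('b')
  [9] 0/3 → 1 ('b')
  [10] 3/20 → 1 ('b')
  [11] 20/7 → 2 ('bf')
  [12] 7/17 → 0 ('')
  [13] 17/22 → 3 ('cad')
  [14] 22/13 → 1 ('c')
  [15] 13/14 → 2 ('cc')
  [16] 14/15 → 1 ('c')
  [17] 15/25 → 0 ('')
  [18] 25/4 → 2 ('da')
  [19] 4/11 → 2 ('da')
  [20] 11/19 → 1 ('d')
  [21] 19/16 → 1 ('d')
  [22] 16/24 → 1 ('d')
  [23] 24/10 → 0 ('')
  [24] 10/21 → 0 ('')
  [25] 21/9 → 1 ('f')
  [26] 9/8 → 1 ('f')

n(n+1)/2 = 27·28/2 = 378
Σ LCP = 0 + 1 + 1 + 2 + 1 + 1 + 2 + 0 + 1 + 1 + 1 + 2 + 0 + 3 + 1 + 2 + 1 + 0 + 2 + 2 + 1 + 1 + 1 + 0 + 0 + 1 + 1 = 29
distinct = 378 − 29 = 349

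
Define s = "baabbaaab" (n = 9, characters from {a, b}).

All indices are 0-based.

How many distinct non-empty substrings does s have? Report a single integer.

32

sorted suffixes:
  #0 SA[0]=5  'aaab'
  #1 SA[1]=6  'aab'
  #2 SA[2]=1  'aabbaaab'
  #3 SA[3]=7  'ab'
  #4 SA[4]=2  'abbaaab'
  #5 SA[5]=8  'b'
  #6 SA[6]=4  'baaab'
  #7 SA[7]=0  'baabbaaab'
  #8 SA[8]=3  'bbaaab'

SA = [5, 6, 1, 7, 2, 8, 4, 0, 3]
[i] adj suffixes → lcp
  [1] 5/6 → 2 ('aa')
  [2] 6/1 → 3 ('aab')
  [3] 1/7 → 1 ('a')
  [4] 7/2 → 2 ('ab')
  [5] 2/8 → 0 ('')
  [6] 8/4 → 1 ('b')
  [7] 4/0 → 3 ('baa')
  [8] 0/3 → 1 ('b')

n(n+1)/2 = 9·10/2 = 45
Σ LCP = 0 + 2 + 3 + 1 + 2 + 0 + 1 + 3 + 1 = 13
distinct = 45 − 13 = 32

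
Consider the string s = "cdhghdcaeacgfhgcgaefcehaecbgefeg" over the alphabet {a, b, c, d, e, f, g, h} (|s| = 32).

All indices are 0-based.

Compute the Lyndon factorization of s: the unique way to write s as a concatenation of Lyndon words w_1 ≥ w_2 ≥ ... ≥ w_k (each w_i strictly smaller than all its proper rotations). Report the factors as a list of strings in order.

emit factor 1: 'cdhghd' (i=0, period=6)
emit factor 2: 'c' (i=6, period=1)
emit factor 3: 'ae' (i=7, period=2)
emit factor 4: 'acgfhgcgaefcehaecbgefeg' (i=9, period=23)

["cdhghd", "c", "ae", "acgfhgcgaefcehaecbgefeg"]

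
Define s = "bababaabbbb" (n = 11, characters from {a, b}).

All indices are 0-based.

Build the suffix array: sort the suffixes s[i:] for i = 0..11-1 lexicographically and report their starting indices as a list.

rank | idx | suffix
   0 |   5 | aabbbb
   1 |   3 | abaabbbb
   2 |   1 | ababaabbbb
   3 |   6 | abbbb
   4 |  10 | b
   5 |   4 | baabbbb
   6 |   2 | babaabbbb
   7 |   0 | bababaabbbb
   8 |   9 | bb
   9 |   8 | bbb
  10 |   7 | bbbb

[5, 3, 1, 6, 10, 4, 2, 0, 9, 8, 7]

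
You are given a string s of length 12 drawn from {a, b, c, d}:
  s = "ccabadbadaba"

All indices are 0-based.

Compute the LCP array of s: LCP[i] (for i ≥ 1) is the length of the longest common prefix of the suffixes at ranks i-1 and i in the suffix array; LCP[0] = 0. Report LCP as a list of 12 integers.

[0, 1, 3, 1, 2, 0, 2, 3, 0, 1, 0, 1]

rank→(start, suffix):
  0 → (11, 'a')
  1 → (9, 'aba')
  2 → (2, 'abadbadaba')
  3 → (7, 'adaba')
  4 → (4, 'adbadaba')
  5 → (10, 'ba')
  6 → (6, 'badaba')
  7 → (3, 'badbadaba')
  8 → (1, 'cabadbadaba')
  9 → (0, 'ccabadbadaba')
  10 → (8, 'daba')
  11 → (5, 'dbadaba')

SA = [11, 9, 2, 7, 4, 10, 6, 3, 1, 0, 8, 5]
i: (SA[i-1],SA[i]) lcp shared
  1: (11,9) 1 'a'
  2: (9,2) 3 'aba'
  3: (2,7) 1 'a'
  4: (7,4) 2 'ad'
  5: (4,10) 0 ''
  6: (10,6) 2 'ba'
  7: (6,3) 3 'bad'
  8: (3,1) 0 ''
  9: (1,0) 1 'c'
  10: (0,8) 0 ''
  11: (8,5) 1 'd'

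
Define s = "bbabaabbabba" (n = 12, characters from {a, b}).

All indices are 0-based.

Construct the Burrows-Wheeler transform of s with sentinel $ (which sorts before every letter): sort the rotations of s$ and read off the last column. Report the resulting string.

rank  rotation       last
    0  $bbabaabbabba  a
    1  a$bbabaabbabb  b
    2  aabbabba$bbab  b
    3  abaabbabba$bb  b
    4  abba$bbabaabb  b
    5  abbabba$bbaba  a
    6  ba$bbabaabbab  b
    7  baabbabba$bba  a
    8  babaabbabba$b  b
    9  babba$bbabaab  b
   10  bba$bbabaabba  a
   11  bbabaabbabba$  $
   12  bbabba$bbabaa  a

abbbbababba$a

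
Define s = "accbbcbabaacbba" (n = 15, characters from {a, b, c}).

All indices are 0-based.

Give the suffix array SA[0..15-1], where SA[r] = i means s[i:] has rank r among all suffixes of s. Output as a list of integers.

[14, 9, 7, 10, 0, 13, 8, 6, 12, 3, 4, 5, 11, 2, 1]

sorted suffixes:
  #0 SA[0]=14  'a'
  #1 SA[1]=9  'aacbba'
  #2 SA[2]=7  'abaacbba'
  #3 SA[3]=10  'acbba'
  #4 SA[4]=0  'accbbcbabaacbba'
  #5 SA[5]=13  'ba'
  #6 SA[6]=8  'baacbba'
  #7 SA[7]=6  'babaacbba'
  #8 SA[8]=12  'bba'
  #9 SA[9]=3  'bbcbabaacbba'
  #10 SA[10]=4  'bcbabaacbba'
  #11 SA[11]=5  'cbabaacbba'
  #12 SA[12]=11  'cbba'
  #13 SA[13]=2  'cbbcbabaacbba'
  #14 SA[14]=1  'ccbbcbabaacbba'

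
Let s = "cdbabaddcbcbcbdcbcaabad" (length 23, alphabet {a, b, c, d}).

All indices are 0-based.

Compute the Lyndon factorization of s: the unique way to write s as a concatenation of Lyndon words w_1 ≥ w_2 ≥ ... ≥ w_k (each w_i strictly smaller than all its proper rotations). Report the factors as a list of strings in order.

emit factor 1: 'cd' (i=0, period=2)
emit factor 2: 'b' (i=2, period=1)
emit factor 3: 'abaddcbcbcbdcbc' (i=3, period=15)
emit factor 4: 'aabad' (i=18, period=5)

["cd", "b", "abaddcbcbcbdcbc", "aabad"]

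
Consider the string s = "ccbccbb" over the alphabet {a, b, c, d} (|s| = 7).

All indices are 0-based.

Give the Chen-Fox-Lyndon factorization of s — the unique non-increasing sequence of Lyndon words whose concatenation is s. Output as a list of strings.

["c", "c", "bcc", "b", "b"]

emit factor 1: 'c' (i=0, period=1)
emit factor 2: 'c' (i=1, period=1)
emit factor 3: 'bcc' (i=2, period=3)
emit factor 4: 'b' (i=5, period=1)
emit factor 5: 'b' (i=6, period=1)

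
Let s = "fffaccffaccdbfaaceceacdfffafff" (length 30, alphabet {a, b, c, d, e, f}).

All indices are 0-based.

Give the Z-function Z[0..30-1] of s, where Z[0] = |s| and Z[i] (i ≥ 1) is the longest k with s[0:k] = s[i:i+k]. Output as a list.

Z[0]=30
i=1: outside box; Z[1]=2 grow→box=[1,3)
i=2: min(r-i=1, Z[1]=2)=1; Z[2]=1
i=3: outside box; Z[3]=0
i=4: outside box; Z[4]=0
i=5: outside box; Z[5]=0
i=6: outside box; Z[6]=2 grow→box=[6,8)
i=7: min(r-i=1, Z[1]=2)=1; Z[7]=1
i=8: outside box; Z[8]=0
i=9: outside box; Z[9]=0
i=10: outside box; Z[10]=0
i=11: outside box; Z[11]=0
i=12: outside box; Z[12]=0
i=13: outside box; Z[13]=1 grow→box=[13,14)
i=14: outside box; Z[14]=0
i=15: outside box; Z[15]=0
i=16: outside box; Z[16]=0
i=17: outside box; Z[17]=0
i=18: outside box; Z[18]=0
i=19: outside box; Z[19]=0
i=20: outside box; Z[20]=0
i=21: outside box; Z[21]=0
i=22: outside box; Z[22]=0
i=23: outside box; Z[23]=4 grow→box=[23,27)
i=24: min(r-i=3, Z[1]=2)=2; Z[24]=2
i=25: min(r-i=2, Z[2]=1)=1; Z[25]=1
i=26: min(r-i=1, Z[3]=0)=0; Z[26]=0
i=27: outside box; Z[27]=3 grow→box=[27,30)
i=28: min(r-i=2, Z[1]=2)=2; Z[28]=2
i=29: min(r-i=1, Z[2]=1)=1; Z[29]=1

[30, 2, 1, 0, 0, 0, 2, 1, 0, 0, 0, 0, 0, 1, 0, 0, 0, 0, 0, 0, 0, 0, 0, 4, 2, 1, 0, 3, 2, 1]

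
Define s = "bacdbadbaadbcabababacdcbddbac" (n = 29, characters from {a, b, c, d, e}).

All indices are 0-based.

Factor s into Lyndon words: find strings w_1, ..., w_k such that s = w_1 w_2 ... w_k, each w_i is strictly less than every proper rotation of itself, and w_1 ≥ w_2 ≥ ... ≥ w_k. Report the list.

emit factor 1: 'b' (i=0, period=1)
emit factor 2: 'acdbadb' (i=1, period=7)
emit factor 3: 'aadbcabababacdcbddbac' (i=8, period=21)

["b", "acdbadb", "aadbcabababacdcbddbac"]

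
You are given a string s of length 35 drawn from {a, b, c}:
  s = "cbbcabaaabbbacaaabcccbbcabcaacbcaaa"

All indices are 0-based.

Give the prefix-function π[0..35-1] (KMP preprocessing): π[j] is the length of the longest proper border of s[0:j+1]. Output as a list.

π[0] = 0
j=1 s[j]='b': π[1]=0 (border '')
j=2 s[j]='b': π[2]=0 (border '')
j=3 s[j]='c': π[3]=1 (border 'c')
j=4 s[j]='a': k: 1→0; π[4]=0 (border '')
j=5 s[j]='b': π[5]=0 (border '')
j=6 s[j]='a': π[6]=0 (border '')
j=7 s[j]='a': π[7]=0 (border '')
j=8 s[j]='a': π[8]=0 (border '')
j=9 s[j]='b': π[9]=0 (border '')
j=10 s[j]='b': π[10]=0 (border '')
j=11 s[j]='b': π[11]=0 (border '')
j=12 s[j]='a': π[12]=0 (border '')
j=13 s[j]='c': π[13]=1 (border 'c')
j=14 s[j]='a': k: 1→0; π[14]=0 (border '')
j=15 s[j]='a': π[15]=0 (border '')
j=16 s[j]='a': π[16]=0 (border '')
j=17 s[j]='b': π[17]=0 (border '')
j=18 s[j]='c': π[18]=1 (border 'c')
j=19 s[j]='c': k: 1→0; π[19]=1 (border 'c')
j=20 s[j]='c': k: 1→0; π[20]=1 (border 'c')
j=21 s[j]='b': π[21]=2 (border 'cb')
j=22 s[j]='b': π[22]=3 (border 'cbb')
j=23 s[j]='c': π[23]=4 (border 'cbbc')
j=24 s[j]='a': π[24]=5 (border 'cbbca')
j=25 s[j]='b': π[25]=6 (border 'cbbcab')
j=26 s[j]='c': k: 6→0; π[26]=1 (border 'c')
j=27 s[j]='a': k: 1→0; π[27]=0 (border '')
j=28 s[j]='a': π[28]=0 (border '')
j=29 s[j]='c': π[29]=1 (border 'c')
j=30 s[j]='b': π[30]=2 (border 'cb')
j=31 s[j]='c': k: 2→0; π[31]=1 (border 'c')
j=32 s[j]='a': k: 1→0; π[32]=0 (border '')
j=33 s[j]='a': π[33]=0 (border '')
j=34 s[j]='a': π[34]=0 (border '')

[0, 0, 0, 1, 0, 0, 0, 0, 0, 0, 0, 0, 0, 1, 0, 0, 0, 0, 1, 1, 1, 2, 3, 4, 5, 6, 1, 0, 0, 1, 2, 1, 0, 0, 0]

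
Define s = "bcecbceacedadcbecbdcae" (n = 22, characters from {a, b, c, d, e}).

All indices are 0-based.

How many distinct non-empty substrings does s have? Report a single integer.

rank→(start, suffix):
  0 → (7, 'acedadcbecbdcae')
  1 → (11, 'adcbecbdcae')
  2 → (20, 'ae')
  3 → (4, 'bceacedadcbecbdcae')
  4 → (0, 'bcecbceacedadcbecbdcae')
  5 → (17, 'bdcae')
  6 → (14, 'becbdcae')
  7 → (19, 'cae')
  8 → (3, 'cbceacedadcbecbdcae')
  9 → (16, 'cbdcae')
  10 → (13, 'cbecbdcae')
  11 → (5, 'ceacedadcbecbdcae')
  12 → (1, 'cecbceacedadcbecbdcae')
  13 → (8, 'cedadcbecbdcae')
  14 → (10, 'dadcbecbdcae')
  15 → (18, 'dcae')
  16 → (12, 'dcbecbdcae')
  17 → (21, 'e')
  18 → (6, 'eacedadcbecbdcae')
  19 → (2, 'ecbceacedadcbecbdcae')
  20 → (15, 'ecbdcae')
  21 → (9, 'edadcbecbdcae')

SA = [7, 11, 20, 4, 0, 17, 14, 19, 3, 16, 13, 5, 1, 8, 10, 18, 12, 21, 6, 2, 15, 9]
rank  pair      lcp
   1  s[7:],s[11:]  1  'a'
   2  s[11:],s[20:]  1  'a'
   3  s[20:],s[4:]  0  ''
   4  s[4:],s[0:]  3  'bce'
   5  s[0:],s[17:]  1  'b'
   6  s[17:],s[14:]  1  'b'
   7  s[14:],s[19:]  0  ''
   8  s[19:],s[3:]  1  'c'
   9  s[3:],s[16:]  2  'cb'
  10  s[16:],s[13:]  2  'cb'
  11  s[13:],s[5:]  1  'c'
  12  s[5:],s[1:]  2  'ce'
  13  s[1:],s[8:]  2  'ce'
  14  s[8:],s[10:]  0  ''
  15  s[10:],s[18:]  1  'd'
  16  s[18:],s[12:]  2  'dc'
  17  s[12:],s[21:]  0  ''
  18  s[21:],s[6:]  1  'e'
  19  s[6:],s[2:]  1  'e'
  20  s[2:],s[15:]  3  'ecb'
  21  s[15:],s[9:]  1  'e'

n(n+1)/2 = 22·23/2 = 253
Σ LCP = 0 + 1 + 1 + 0 + 3 + 1 + 1 + 0 + 1 + 2 + 2 + 1 + 2 + 2 + 0 + 1 + 2 + 0 + 1 + 1 + 3 + 1 = 26
distinct = 253 − 26 = 227

227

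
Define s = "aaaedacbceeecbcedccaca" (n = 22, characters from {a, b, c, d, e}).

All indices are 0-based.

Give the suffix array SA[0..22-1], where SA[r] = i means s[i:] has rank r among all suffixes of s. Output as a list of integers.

sorted suffixes:
  #0 SA[0]=21  'a'
  #1 SA[1]=0  'aaaedacbceeecbcedccaca'
  #2 SA[2]=1  'aaedacbceeecbcedccaca'
  #3 SA[3]=19  'aca'
  #4 SA[4]=5  'acbceeecbcedccaca'
  #5 SA[5]=2  'aedacbceeecbcedccaca'
  #6 SA[6]=13  'bcedccaca'
  #7 SA[7]=7  'bceeecbcedccaca'
  #8 SA[8]=20  'ca'
  #9 SA[9]=18  'caca'
  #10 SA[10]=12  'cbcedccaca'
  #11 SA[11]=6  'cbceeecbcedccaca'
  #12 SA[12]=17  'ccaca'
  #13 SA[13]=14  'cedccaca'
  #14 SA[14]=8  'ceeecbcedccaca'
  #15 SA[15]=4  'dacbceeecbcedccaca'
  #16 SA[16]=16  'dccaca'
  #17 SA[17]=11  'ecbcedccaca'
  #18 SA[18]=3  'edacbceeecbcedccaca'
  #19 SA[19]=15  'edccaca'
  #20 SA[20]=10  'eecbcedccaca'
  #21 SA[21]=9  'eeecbcedccaca'

[21, 0, 1, 19, 5, 2, 13, 7, 20, 18, 12, 6, 17, 14, 8, 4, 16, 11, 3, 15, 10, 9]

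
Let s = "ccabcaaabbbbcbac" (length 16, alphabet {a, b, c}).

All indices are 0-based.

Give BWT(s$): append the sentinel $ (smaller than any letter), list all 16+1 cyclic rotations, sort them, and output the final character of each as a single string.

ccaacbcabbababcb$

rank  rotation           last
    0  $ccabcaaabbbbcbac  c
    1  aaabbbbcbac$ccabc  c
    2  aabbbbcbac$ccabca  a
    3  abbbbcbac$ccabcaa  a
    4  abcaaabbbbcbac$cc  c
    5  ac$ccabcaaabbbbcb  b
    6  bac$ccabcaaabbbbc  c
    7  bbbbcbac$ccabcaaa  a
    8  bbbcbac$ccabcaaab  b
    9  bbcbac$ccabcaaabb  b
   10  bcaaabbbbcbac$cca  a
   11  bcbac$ccabcaaabbb  b
   12  c$ccabcaaabbbbcba  a
   13  caaabbbbcbac$ccab  b
   14  cabcaaabbbbcbac$c  c
   15  cbac$ccabcaaabbbb  b
   16  ccabcaaabbbbcbac$  $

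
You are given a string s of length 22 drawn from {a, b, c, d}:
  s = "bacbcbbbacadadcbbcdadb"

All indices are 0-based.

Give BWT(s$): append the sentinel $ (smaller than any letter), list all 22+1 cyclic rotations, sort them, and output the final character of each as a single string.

rank  rotation                 last
    0  $bacbcbbbacadadcbbcdadb  b
    1  acadadcbbcdadb$bacbcbbb  b
    2  acbcbbbacadadcbbcdadb$b  b
    3  adadcbbcdadb$bacbcbbbac  c
    4  adb$bacbcbbbacadadcbbcd  d
    5  adcbbcdadb$bacbcbbbacad  d
    6  b$bacbcbbbacadadcbbcdad  d
    7  bacadadcbbcdadb$bacbcbb  b
    8  bacbcbbbacadadcbbcdadb$  $
    9  bbacadadcbbcdadb$bacbcb  b
   10  bbbacadadcbbcdadb$bacbc  c
   11  bbcdadb$bacbcbbbacadadc  c
   12  bcbbbacadadcbbcdadb$bac  c
   13  bcdadb$bacbcbbbacadadcb  b
   14  cadadcbbcdadb$bacbcbbba  a
   15  cbbbacadadcbbcdadb$bacb  b
   16  cbbcdadb$bacbcbbbacadad  d
   17  cbcbbbacadadcbbcdadb$ba  a
   18  cdadb$bacbcbbbacadadcbb  b
   19  dadb$bacbcbbbacadadcbbc  c
   20  dadcbbcdadb$bacbcbbbaca  a
   21  db$bacbcbbbacadadcbbcda  a
   22  dcbbcdadb$bacbcbbbacada  a

bbbcdddb$bcccbabdabcaaa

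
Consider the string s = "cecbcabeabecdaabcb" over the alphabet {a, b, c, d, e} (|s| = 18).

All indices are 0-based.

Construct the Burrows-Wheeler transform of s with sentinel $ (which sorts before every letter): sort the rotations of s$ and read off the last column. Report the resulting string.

rank  rotation             last
    0  $cecbcabeabecdaabcb  b
    1  aabcb$cecbcabeabecd  d
    2  abcb$cecbcabeabecda  a
    3  abeabecdaabcb$cecbc  c
    4  abecdaabcb$cecbcabe  e
    5  b$cecbcabeabecdaabc  c
    6  bcabeabecdaabcb$cec  c
    7  bcb$cecbcabeabecdaa  a
    8  beabecdaabcb$cecbca  a
    9  becdaabcb$cecbcabea  a
   10  cabeabecdaabcb$cecb  b
   11  cb$cecbcabeabecdaab  b
   12  cbcabeabecdaabcb$ce  e
   13  cdaabcb$cecbcabeabe  e
   14  cecbcabeabecdaabcb$  $
   15  daabcb$cecbcabeabec  c
   16  eabecdaabcb$cecbcab  b
   17  ecbcabeabecdaabcb$c  c
   18  ecdaabcb$cecbcabeab  b

bdaceccaaabbee$cbcb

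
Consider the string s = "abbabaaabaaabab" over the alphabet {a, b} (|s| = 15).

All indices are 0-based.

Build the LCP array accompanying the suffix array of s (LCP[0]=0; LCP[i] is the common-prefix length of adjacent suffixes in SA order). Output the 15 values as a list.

[0, 5, 2, 4, 1, 2, 7, 3, 2, 0, 1, 6, 2, 3, 1]

sorted suffixes:
  #0 SA[0]=5  'aaabaaabab'
  #1 SA[1]=9  'aaabab'
  #2 SA[2]=6  'aabaaabab'
  #3 SA[3]=10  'aabab'
  #4 SA[4]=13  'ab'
  #5 SA[5]=3  'abaaabaaabab'
  #6 SA[6]=7  'abaaabab'
  #7 SA[7]=11  'abab'
  #8 SA[8]=0  'abbabaaabaaabab'
  #9 SA[9]=14  'b'
  #10 SA[10]=4  'baaabaaabab'
  #11 SA[11]=8  'baaabab'
  #12 SA[12]=12  'bab'
  #13 SA[13]=2  'babaaabaaabab'
  #14 SA[14]=1  'bbabaaabaaabab'

SA = [5, 9, 6, 10, 13, 3, 7, 11, 0, 14, 4, 8, 12, 2, 1]
[i] adj suffixes → lcp
  [1] 5/9 → 5 ('aaaba')
  [2] 9/6 → 2 ('aa')
  [3] 6/10 → 4 ('aaba')
  [4] 10/13 → 1 ('a')
  [5] 13/3 → 2 ('ab')
  [6] 3/7 → 7 ('abaaaba')
  [7] 7/11 → 3 ('aba')
  [8] 11/0 → 2 ('ab')
  [9] 0/14 → 0 ('')
  [10] 14/4 → 1 ('b')
  [11] 4/8 → 6 ('baaaba')
  [12] 8/12 → 2 ('ba')
  [13] 12/2 → 3 ('bab')
  [14] 2/1 → 1 ('b')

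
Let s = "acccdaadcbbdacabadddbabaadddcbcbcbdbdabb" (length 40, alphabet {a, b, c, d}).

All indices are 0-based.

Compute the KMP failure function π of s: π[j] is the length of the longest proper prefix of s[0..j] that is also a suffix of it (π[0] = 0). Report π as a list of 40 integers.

[0, 0, 0, 0, 0, 1, 1, 0, 0, 0, 0, 0, 1, 2, 1, 0, 1, 0, 0, 0, 0, 1, 0, 1, 1, 0, 0, 0, 0, 0, 0, 0, 0, 0, 0, 0, 0, 1, 0, 0]

π[0] = 0
j=1 s[j]='c': π[1]=0 (border '')
j=2 s[j]='c': π[2]=0 (border '')
j=3 s[j]='c': π[3]=0 (border '')
j=4 s[j]='d': π[4]=0 (border '')
j=5 s[j]='a': π[5]=1 (border 'a')
j=6 s[j]='a': k: 1→0; π[6]=1 (border 'a')
j=7 s[j]='d': k: 1→0; π[7]=0 (border '')
j=8 s[j]='c': π[8]=0 (border '')
j=9 s[j]='b': π[9]=0 (border '')
j=10 s[j]='b': π[10]=0 (border '')
j=11 s[j]='d': π[11]=0 (border '')
j=12 s[j]='a': π[12]=1 (border 'a')
j=13 s[j]='c': π[13]=2 (border 'ac')
j=14 s[j]='a': k: 2→0; π[14]=1 (border 'a')
j=15 s[j]='b': k: 1→0; π[15]=0 (border '')
j=16 s[j]='a': π[16]=1 (border 'a')
j=17 s[j]='d': k: 1→0; π[17]=0 (border '')
j=18 s[j]='d': π[18]=0 (border '')
j=19 s[j]='d': π[19]=0 (border '')
j=20 s[j]='b': π[20]=0 (border '')
j=21 s[j]='a': π[21]=1 (border 'a')
j=22 s[j]='b': k: 1→0; π[22]=0 (border '')
j=23 s[j]='a': π[23]=1 (border 'a')
j=24 s[j]='a': k: 1→0; π[24]=1 (border 'a')
j=25 s[j]='d': k: 1→0; π[25]=0 (border '')
j=26 s[j]='d': π[26]=0 (border '')
j=27 s[j]='d': π[27]=0 (border '')
j=28 s[j]='c': π[28]=0 (border '')
j=29 s[j]='b': π[29]=0 (border '')
j=30 s[j]='c': π[30]=0 (border '')
j=31 s[j]='b': π[31]=0 (border '')
j=32 s[j]='c': π[32]=0 (border '')
j=33 s[j]='b': π[33]=0 (border '')
j=34 s[j]='d': π[34]=0 (border '')
j=35 s[j]='b': π[35]=0 (border '')
j=36 s[j]='d': π[36]=0 (border '')
j=37 s[j]='a': π[37]=1 (border 'a')
j=38 s[j]='b': k: 1→0; π[38]=0 (border '')
j=39 s[j]='b': π[39]=0 (border '')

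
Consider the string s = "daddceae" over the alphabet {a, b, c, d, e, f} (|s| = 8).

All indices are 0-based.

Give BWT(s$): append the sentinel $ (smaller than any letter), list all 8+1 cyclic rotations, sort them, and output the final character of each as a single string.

rank  rotation   last
    0  $daddceae  e
    1  addceae$d  d
    2  ae$daddce  e
    3  ceae$dadd  d
    4  daddceae$  $
    5  dceae$dad  d
    6  ddceae$da  a
    7  e$daddcea  a
    8  eae$daddc  c

eded$daac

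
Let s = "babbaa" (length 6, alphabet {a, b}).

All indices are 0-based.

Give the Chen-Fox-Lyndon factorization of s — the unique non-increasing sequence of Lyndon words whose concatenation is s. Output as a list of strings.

emit factor 1: 'b' (i=0, period=1)
emit factor 2: 'abb' (i=1, period=3)
emit factor 3: 'a' (i=4, period=1)
emit factor 4: 'a' (i=5, period=1)

["b", "abb", "a", "a"]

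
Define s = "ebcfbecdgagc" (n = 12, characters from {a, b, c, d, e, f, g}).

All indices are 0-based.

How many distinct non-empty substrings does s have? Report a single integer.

rank | idx | suffix
   0 |   9 | agc
   1 |   1 | bcfbecdgagc
   2 |   4 | becdgagc
   3 |  11 | c
   4 |   6 | cdgagc
   5 |   2 | cfbecdgagc
   6 |   7 | dgagc
   7 |   0 | ebcfbecdgagc
   8 |   5 | ecdgagc
   9 |   3 | fbecdgagc
  10 |   8 | gagc
  11 |  10 | gc

SA = [9, 1, 4, 11, 6, 2, 7, 0, 5, 3, 8, 10]
rank  pair      lcp
   1  s[9:],s[1:]  0  ''
   2  s[1:],s[4:]  1  'b'
   3  s[4:],s[11:]  0  ''
   4  s[11:],s[6:]  1  'c'
   5  s[6:],s[2:]  1  'c'
   6  s[2:],s[7:]  0  ''
   7  s[7:],s[0:]  0  ''
   8  s[0:],s[5:]  1  'e'
   9  s[5:],s[3:]  0  ''
  10  s[3:],s[8:]  0  ''
  11  s[8:],s[10:]  1  'g'

n(n+1)/2 = 12·13/2 = 78
Σ LCP = 0 + 0 + 1 + 0 + 1 + 1 + 0 + 0 + 1 + 0 + 0 + 1 = 5
distinct = 78 − 5 = 73

73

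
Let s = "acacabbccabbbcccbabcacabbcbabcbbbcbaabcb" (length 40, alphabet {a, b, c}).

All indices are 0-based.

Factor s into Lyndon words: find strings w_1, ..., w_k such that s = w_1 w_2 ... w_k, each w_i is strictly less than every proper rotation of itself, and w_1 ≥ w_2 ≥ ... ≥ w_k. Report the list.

["ac", "ac", "abbcc", "abbbcccbabcacabbcbabcbbbcb", "aabcb"]

emit factor 1: 'ac' (i=0, period=2)
emit factor 2: 'ac' (i=2, period=2)
emit factor 3: 'abbcc' (i=4, period=5)
emit factor 4: 'abbbcccbabcacabbcbabcbbbcb' (i=9, period=26)
emit factor 5: 'aabcb' (i=35, period=5)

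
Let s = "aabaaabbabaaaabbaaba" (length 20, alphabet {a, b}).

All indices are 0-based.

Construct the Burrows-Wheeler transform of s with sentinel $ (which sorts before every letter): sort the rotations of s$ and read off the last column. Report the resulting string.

abbabb$aaabaaaaaabbaa

rank  rotation               last
    0  $aabaaabbabaaaabbaaba  a
    1  a$aabaaabbabaaaabbaab  b
    2  aaaabbaaba$aabaaabbab  b
    3  aaabbaaba$aabaaabbaba  a
    4  aaabbabaaaabbaaba$aab  b
    5  aaba$aabaaabbabaaaabb  b
    6  aabaaabbabaaaabbaaba$  $
    7  aabbaaba$aabaaabbabaa  a
    8  aabbabaaaabbaaba$aaba  a
    9  aba$aabaaabbabaaaabba  a
   10  abaaaabbaaba$aabaaabb  b
   11  abaaabbabaaaabbaaba$a  a
   12  abbaaba$aabaaabbabaaa  a
   13  abbabaaaabbaaba$aabaa  a
   14  ba$aabaaabbabaaaabbaa  a
   15  baaaabbaaba$aabaaabba  a
   16  baaabbabaaaabbaaba$aa  a
   17  baaba$aabaaabbabaaaab  b
   18  babaaaabbaaba$aabaaab  b
   19  bbaaba$aabaaabbabaaaa  a
   20  bbabaaaabbaaba$aabaaa  a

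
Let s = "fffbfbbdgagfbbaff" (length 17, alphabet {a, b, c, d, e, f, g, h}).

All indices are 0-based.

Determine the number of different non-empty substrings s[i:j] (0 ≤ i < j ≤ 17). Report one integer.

rank→(start, suffix):
  0 → (14, 'aff')
  1 → (9, 'agfbbaff')
  2 → (13, 'baff')
  3 → (12, 'bbaff')
  4 → (5, 'bbdgagfbbaff')
  5 → (6, 'bdgagfbbaff')
  6 → (3, 'bfbbdgagfbbaff')
  7 → (7, 'dgagfbbaff')
  8 → (16, 'f')
  9 → (11, 'fbbaff')
  10 → (4, 'fbbdgagfbbaff')
  11 → (2, 'fbfbbdgagfbbaff')
  12 → (15, 'ff')
  13 → (1, 'ffbfbbdgagfbbaff')
  14 → (0, 'fffbfbbdgagfbbaff')
  15 → (8, 'gagfbbaff')
  16 → (10, 'gfbbaff')

SA = [14, 9, 13, 12, 5, 6, 3, 7, 16, 11, 4, 2, 15, 1, 0, 8, 10]
[i] adj suffixes → lcp
  [1] 14/9 → 1 ('a')
  [2] 9/13 → 0 ('')
  [3] 13/12 → 1 ('b')
  [4] 12/5 → 2 ('bb')
  [5] 5/6 → 1 ('b')
  [6] 6/3 → 1 ('b')
  [7] 3/7 → 0 ('')
  [8] 7/16 → 0 ('')
  [9] 16/11 → 1 ('f')
  [10] 11/4 → 3 ('fbb')
  [11] 4/2 → 2 ('fb')
  [12] 2/15 → 1 ('f')
  [13] 15/1 → 2 ('ff')
  [14] 1/0 → 2 ('ff')
  [15] 0/8 → 0 ('')
  [16] 8/10 → 1 ('g')

n(n+1)/2 = 17·18/2 = 153
Σ LCP = 0 + 1 + 0 + 1 + 2 + 1 + 1 + 0 + 0 + 1 + 3 + 2 + 1 + 2 + 2 + 0 + 1 = 18
distinct = 153 − 18 = 135

135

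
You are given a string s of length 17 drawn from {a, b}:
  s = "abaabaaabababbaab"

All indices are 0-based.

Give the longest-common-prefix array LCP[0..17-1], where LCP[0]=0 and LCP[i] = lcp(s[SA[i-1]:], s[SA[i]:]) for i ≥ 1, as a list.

[0, 2, 3, 4, 1, 2, 4, 3, 4, 2, 0, 1, 3, 4, 2, 3, 1]

rank→(start, suffix):
  0 → (5, 'aaabababbaab')
  1 → (14, 'aab')
  2 → (2, 'aabaaabababbaab')
  3 → (6, 'aabababbaab')
  4 → (15, 'ab')
  5 → (3, 'abaaabababbaab')
  6 → (0, 'abaabaaabababbaab')
  7 → (7, 'abababbaab')
  8 → (9, 'ababbaab')
  9 → (11, 'abbaab')
  10 → (16, 'b')
  11 → (4, 'baaabababbaab')
  12 → (13, 'baab')
  13 → (1, 'baabaaabababbaab')
  14 → (8, 'bababbaab')
  15 → (10, 'babbaab')
  16 → (12, 'bbaab')

SA = [5, 14, 2, 6, 15, 3, 0, 7, 9, 11, 16, 4, 13, 1, 8, 10, 12]
[i] adj suffixes → lcp
  [1] 5/14 → 2 ('aa')
  [2] 14/2 → 3 ('aab')
  [3] 2/6 → 4 ('aaba')
  [4] 6/15 → 1 ('a')
  [5] 15/3 → 2 ('ab')
  [6] 3/0 → 4 ('abaa')
  [7] 0/7 → 3 ('aba')
  [8] 7/9 → 4 ('abab')
  [9] 9/11 → 2 ('ab')
  [10] 11/16 → 0 ('')
  [11] 16/4 → 1 ('b')
  [12] 4/13 → 3 ('baa')
  [13] 13/1 → 4 ('baab')
  [14] 1/8 → 2 ('ba')
  [15] 8/10 → 3 ('bab')
  [16] 10/12 → 1 ('b')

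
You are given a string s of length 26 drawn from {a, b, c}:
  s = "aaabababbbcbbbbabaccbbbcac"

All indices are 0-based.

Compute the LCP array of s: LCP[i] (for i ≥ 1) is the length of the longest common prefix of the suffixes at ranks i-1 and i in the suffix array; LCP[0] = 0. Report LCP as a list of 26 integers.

[0, 2, 1, 4, 3, 2, 1, 2, 0, 4, 3, 2, 1, 2, 3, 3, 4, 2, 3, 1, 2, 0, 1, 1, 4, 1]

rank→(start, suffix):
  0 → (0, 'aaabababbbcbbbbabaccbbbcac')
  1 → (1, 'aabababbbcbbbbabaccbbbcac')
  2 → (2, 'abababbbcbbbbabaccbbbcac')
  3 → (4, 'ababbbcbbbbabaccbbbcac')
  4 → (15, 'abaccbbbcac')
  5 → (6, 'abbbcbbbbabaccbbbcac')
  6 → (24, 'ac')
  7 → (17, 'accbbbcac')
  8 → (3, 'bababbbcbbbbabaccbbbcac')
  9 → (14, 'babaccbbbcac')
  10 → (5, 'babbbcbbbbabaccbbbcac')
  11 → (16, 'baccbbbcac')
  12 → (13, 'bbabaccbbbcac')
  13 → (12, 'bbbabaccbbbcac')
  14 → (11, 'bbbbabaccbbbcac')
  15 → (20, 'bbbcac')
  16 → (7, 'bbbcbbbbabaccbbbcac')
  17 → (21, 'bbcac')
  18 → (8, 'bbcbbbbabaccbbbcac')
  19 → (22, 'bcac')
  20 → (9, 'bcbbbbabaccbbbcac')
  21 → (25, 'c')
  22 → (23, 'cac')
  23 → (10, 'cbbbbabaccbbbcac')
  24 → (19, 'cbbbcac')
  25 → (18, 'ccbbbcac')

SA = [0, 1, 2, 4, 15, 6, 24, 17, 3, 14, 5, 16, 13, 12, 11, 20, 7, 21, 8, 22, 9, 25, 23, 10, 19, 18]
rank  pair      lcp
   1  s[0:],s[1:]  2  'aa'
   2  s[1:],s[2:]  1  'a'
   3  s[2:],s[4:]  4  'abab'
   4  s[4:],s[15:]  3  'aba'
   5  s[15:],s[6:]  2  'ab'
   6  s[6:],s[24:]  1  'a'
   7  s[24:],s[17:]  2  'ac'
   8  s[17:],s[3:]  0  ''
   9  s[3:],s[14:]  4  'baba'
  10  s[14:],s[5:]  3  'bab'
  11  s[5:],s[16:]  2  'ba'
  12  s[16:],s[13:]  1  'b'
  13  s[13:],s[12:]  2  'bb'
  14  s[12:],s[11:]  3  'bbb'
  15  s[11:],s[20:]  3  'bbb'
  16  s[20:],s[7:]  4  'bbbc'
  17  s[7:],s[21:]  2  'bb'
  18  s[21:],s[8:]  3  'bbc'
  19  s[8:],s[22:]  1  'b'
  20  s[22:],s[9:]  2  'bc'
  21  s[9:],s[25:]  0  ''
  22  s[25:],s[23:]  1  'c'
  23  s[23:],s[10:]  1  'c'
  24  s[10:],s[19:]  4  'cbbb'
  25  s[19:],s[18:]  1  'c'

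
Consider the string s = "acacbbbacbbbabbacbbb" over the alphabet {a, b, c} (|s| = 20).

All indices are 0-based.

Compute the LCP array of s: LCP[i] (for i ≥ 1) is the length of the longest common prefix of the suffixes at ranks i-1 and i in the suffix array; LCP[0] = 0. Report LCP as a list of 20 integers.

rank→(start, suffix):
  0 → (12, 'abbacbbb')
  1 → (0, 'acacbbbacbbbabbacbbb')
  2 → (15, 'acbbb')
  3 → (7, 'acbbbabbacbbb')
  4 → (2, 'acbbbacbbbabbacbbb')
  5 → (19, 'b')
  6 → (11, 'babbacbbb')
  7 → (14, 'bacbbb')
  8 → (6, 'bacbbbabbacbbb')
  9 → (18, 'bb')
  10 → (10, 'bbabbacbbb')
  11 → (13, 'bbacbbb')
  12 → (5, 'bbacbbbabbacbbb')
  13 → (17, 'bbb')
  14 → (9, 'bbbabbacbbb')
  15 → (4, 'bbbacbbbabbacbbb')
  16 → (1, 'cacbbbacbbbabbacbbb')
  17 → (16, 'cbbb')
  18 → (8, 'cbbbabbacbbb')
  19 → (3, 'cbbbacbbbabbacbbb')

SA = [12, 0, 15, 7, 2, 19, 11, 14, 6, 18, 10, 13, 5, 17, 9, 4, 1, 16, 8, 3]
[i] adj suffixes → lcp
  [1] 12/0 → 1 ('a')
  [2] 0/15 → 2 ('ac')
  [3] 15/7 → 5 ('acbbb')
  [4] 7/2 → 6 ('acbbba')
  [5] 2/19 → 0 ('')
  [6] 19/11 → 1 ('b')
  [7] 11/14 → 2 ('ba')
  [8] 14/6 → 6 ('bacbbb')
  [9] 6/18 → 1 ('b')
  [10] 18/10 → 2 ('bb')
  [11] 10/13 → 3 ('bba')
  [12] 13/5 → 7 ('bbacbbb')
  [13] 5/17 → 2 ('bb')
  [14] 17/9 → 3 ('bbb')
  [15] 9/4 → 4 ('bbba')
  [16] 4/1 → 0 ('')
  [17] 1/16 → 1 ('c')
  [18] 16/8 → 4 ('cbbb')
  [19] 8/3 → 5 ('cbbba')

[0, 1, 2, 5, 6, 0, 1, 2, 6, 1, 2, 3, 7, 2, 3, 4, 0, 1, 4, 5]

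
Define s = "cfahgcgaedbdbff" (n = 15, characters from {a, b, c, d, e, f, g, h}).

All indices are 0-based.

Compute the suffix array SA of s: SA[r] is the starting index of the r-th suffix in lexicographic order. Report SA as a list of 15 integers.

sorted suffixes:
  #0 SA[0]=7  'aedbdbff'
  #1 SA[1]=2  'ahgcgaedbdbff'
  #2 SA[2]=10  'bdbff'
  #3 SA[3]=12  'bff'
  #4 SA[4]=0  'cfahgcgaedbdbff'
  #5 SA[5]=5  'cgaedbdbff'
  #6 SA[6]=9  'dbdbff'
  #7 SA[7]=11  'dbff'
  #8 SA[8]=8  'edbdbff'
  #9 SA[9]=14  'f'
  #10 SA[10]=1  'fahgcgaedbdbff'
  #11 SA[11]=13  'ff'
  #12 SA[12]=6  'gaedbdbff'
  #13 SA[13]=4  'gcgaedbdbff'
  #14 SA[14]=3  'hgcgaedbdbff'

[7, 2, 10, 12, 0, 5, 9, 11, 8, 14, 1, 13, 6, 4, 3]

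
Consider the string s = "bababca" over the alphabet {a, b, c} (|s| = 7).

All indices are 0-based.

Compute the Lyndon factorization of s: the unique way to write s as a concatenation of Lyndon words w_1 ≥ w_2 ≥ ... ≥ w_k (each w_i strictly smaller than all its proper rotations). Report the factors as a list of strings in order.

emit factor 1: 'b' (i=0, period=1)
emit factor 2: 'ababc' (i=1, period=5)
emit factor 3: 'a' (i=6, period=1)

["b", "ababc", "a"]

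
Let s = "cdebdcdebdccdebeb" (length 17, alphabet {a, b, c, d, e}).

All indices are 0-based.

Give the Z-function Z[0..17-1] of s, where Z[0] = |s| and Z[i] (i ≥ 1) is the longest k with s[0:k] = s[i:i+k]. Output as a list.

[17, 0, 0, 0, 0, 6, 0, 0, 0, 0, 1, 4, 0, 0, 0, 0, 0]

Z[0]=17
i=1: outside box; Z[1]=0
i=2: outside box; Z[2]=0
i=3: outside box; Z[3]=0
i=4: outside box; Z[4]=0
i=5: outside box; Z[5]=6 grow→box=[5,11)
i=6: min(r-i=5, Z[1]=0)=0; Z[6]=0
i=7: min(r-i=4, Z[2]=0)=0; Z[7]=0
i=8: min(r-i=3, Z[3]=0)=0; Z[8]=0
i=9: min(r-i=2, Z[4]=0)=0; Z[9]=0
i=10: min(r-i=1, Z[5]=6)=1; Z[10]=1
i=11: outside box; Z[11]=4 grow→box=[11,15)
i=12: min(r-i=3, Z[1]=0)=0; Z[12]=0
i=13: min(r-i=2, Z[2]=0)=0; Z[13]=0
i=14: min(r-i=1, Z[3]=0)=0; Z[14]=0
i=15: outside box; Z[15]=0
i=16: outside box; Z[16]=0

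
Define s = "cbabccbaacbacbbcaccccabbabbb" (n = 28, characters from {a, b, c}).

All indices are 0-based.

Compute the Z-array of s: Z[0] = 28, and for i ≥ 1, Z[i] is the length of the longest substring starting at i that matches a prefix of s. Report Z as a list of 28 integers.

[28, 0, 0, 0, 1, 3, 0, 0, 0, 3, 0, 0, 2, 0, 0, 1, 0, 1, 1, 1, 1, 0, 0, 0, 0, 0, 0, 0]

Z[0]=28
i=1: outside box; Z[1]=0
i=2: outside box; Z[2]=0
i=3: outside box; Z[3]=0
i=4: outside box; Z[4]=1 grow→box=[4,5)
i=5: outside box; Z[5]=3 grow→box=[5,8)
i=6: min(r-i=2, Z[1]=0)=0; Z[6]=0
i=7: min(r-i=1, Z[2]=0)=0; Z[7]=0
i=8: outside box; Z[8]=0
i=9: outside box; Z[9]=3 grow→box=[9,12)
i=10: min(r-i=2, Z[1]=0)=0; Z[10]=0
i=11: min(r-i=1, Z[2]=0)=0; Z[11]=0
i=12: outside box; Z[12]=2 grow→box=[12,14)
i=13: min(r-i=1, Z[1]=0)=0; Z[13]=0
i=14: outside box; Z[14]=0
i=15: outside box; Z[15]=1 grow→box=[15,16)
i=16: outside box; Z[16]=0
i=17: outside box; Z[17]=1 grow→box=[17,18)
i=18: outside box; Z[18]=1 grow→box=[18,19)
i=19: outside box; Z[19]=1 grow→box=[19,20)
i=20: outside box; Z[20]=1 grow→box=[20,21)
i=21: outside box; Z[21]=0
i=22: outside box; Z[22]=0
i=23: outside box; Z[23]=0
i=24: outside box; Z[24]=0
i=25: outside box; Z[25]=0
i=26: outside box; Z[26]=0
i=27: outside box; Z[27]=0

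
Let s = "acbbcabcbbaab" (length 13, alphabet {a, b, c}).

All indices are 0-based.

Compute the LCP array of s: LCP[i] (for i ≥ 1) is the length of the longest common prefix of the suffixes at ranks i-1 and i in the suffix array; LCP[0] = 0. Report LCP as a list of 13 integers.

rank→(start, suffix):
  0 → (10, 'aab')
  1 → (11, 'ab')
  2 → (5, 'abcbbaab')
  3 → (0, 'acbbcabcbbaab')
  4 → (12, 'b')
  5 → (9, 'baab')
  6 → (8, 'bbaab')
  7 → (2, 'bbcabcbbaab')
  8 → (3, 'bcabcbbaab')
  9 → (6, 'bcbbaab')
  10 → (4, 'cabcbbaab')
  11 → (7, 'cbbaab')
  12 → (1, 'cbbcabcbbaab')

SA = [10, 11, 5, 0, 12, 9, 8, 2, 3, 6, 4, 7, 1]
rank  pair      lcp
   1  s[10:],s[11:]  1  'a'
   2  s[11:],s[5:]  2  'ab'
   3  s[5:],s[0:]  1  'a'
   4  s[0:],s[12:]  0  ''
   5  s[12:],s[9:]  1  'b'
   6  s[9:],s[8:]  1  'b'
   7  s[8:],s[2:]  2  'bb'
   8  s[2:],s[3:]  1  'b'
   9  s[3:],s[6:]  2  'bc'
  10  s[6:],s[4:]  0  ''
  11  s[4:],s[7:]  1  'c'
  12  s[7:],s[1:]  3  'cbb'

[0, 1, 2, 1, 0, 1, 1, 2, 1, 2, 0, 1, 3]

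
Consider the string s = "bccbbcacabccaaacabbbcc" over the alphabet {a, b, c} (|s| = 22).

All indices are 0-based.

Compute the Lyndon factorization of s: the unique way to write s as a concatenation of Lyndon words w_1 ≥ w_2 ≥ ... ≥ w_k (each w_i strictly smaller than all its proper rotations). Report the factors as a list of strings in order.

emit factor 1: 'bcc' (i=0, period=3)
emit factor 2: 'bbc' (i=3, period=3)
emit factor 3: 'ac' (i=6, period=2)
emit factor 4: 'abcc' (i=8, period=4)
emit factor 5: 'aaacabbbcc' (i=12, period=10)

["bcc", "bbc", "ac", "abcc", "aaacabbbcc"]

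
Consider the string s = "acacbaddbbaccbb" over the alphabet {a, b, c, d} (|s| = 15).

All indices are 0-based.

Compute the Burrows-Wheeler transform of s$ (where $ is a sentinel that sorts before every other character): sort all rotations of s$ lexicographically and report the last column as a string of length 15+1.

rank  rotation          last
    0  $acacbaddbbaccbb  b
    1  acacbaddbbaccbb$  $
    2  acbaddbbaccbb$ac  c
    3  accbb$acacbaddbb  b
    4  addbbaccbb$acacb  b
    5  b$acacbaddbbaccb  b
    6  baccbb$acacbaddb  b
    7  baddbbaccbb$acac  c
    8  bb$acacbaddbbacc  c
    9  bbaccbb$acacbadd  d
   10  cacbaddbbaccbb$a  a
   11  cbaddbbaccbb$aca  a
   12  cbb$acacbaddbbac  c
   13  ccbb$acacbaddbba  a
   14  dbbaccbb$acacbad  d
   15  ddbbaccbb$acacba  a

b$cbbbbccdaacada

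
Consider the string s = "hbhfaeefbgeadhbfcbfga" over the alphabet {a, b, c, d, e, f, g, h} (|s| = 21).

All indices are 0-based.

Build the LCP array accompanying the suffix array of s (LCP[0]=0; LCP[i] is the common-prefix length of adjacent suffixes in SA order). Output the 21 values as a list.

rank | idx | suffix
   0 |  20 | a
   1 |  11 | adhbfcbfga
   2 |   4 | aeefbgeadhbfcbfga
   3 |  14 | bfcbfga
   4 |  17 | bfga
   5 |   8 | bgeadhbfcbfga
   6 |   1 | bhfaeefbgeadhbfcbfga
   7 |  16 | cbfga
   8 |  12 | dhbfcbfga
   9 |  10 | eadhbfcbfga
  10 |   5 | eefbgeadhbfcbfga
  11 |   6 | efbgeadhbfcbfga
  12 |   3 | faeefbgeadhbfcbfga
  13 |   7 | fbgeadhbfcbfga
  14 |  15 | fcbfga
  15 |  18 | fga
  16 |  19 | ga
  17 |   9 | geadhbfcbfga
  18 |  13 | hbfcbfga
  19 |   0 | hbhfaeefbgeadhbfcbfga
  20 |   2 | hfaeefbgeadhbfcbfga

SA = [20, 11, 4, 14, 17, 8, 1, 16, 12, 10, 5, 6, 3, 7, 15, 18, 19, 9, 13, 0, 2]
i: (SA[i-1],SA[i]) lcp shared
  1: (20,11) 1 'a'
  2: (11,4) 1 'a'
  3: (4,14) 0 ''
  4: (14,17) 2 'bf'
  5: (17,8) 1 'b'
  6: (8,1) 1 'b'
  7: (1,16) 0 ''
  8: (16,12) 0 ''
  9: (12,10) 0 ''
  10: (10,5) 1 'e'
  11: (5,6) 1 'e'
  12: (6,3) 0 ''
  13: (3,7) 1 'f'
  14: (7,15) 1 'f'
  15: (15,18) 1 'f'
  16: (18,19) 0 ''
  17: (19,9) 1 'g'
  18: (9,13) 0 ''
  19: (13,0) 2 'hb'
  20: (0,2) 1 'h'

[0, 1, 1, 0, 2, 1, 1, 0, 0, 0, 1, 1, 0, 1, 1, 1, 0, 1, 0, 2, 1]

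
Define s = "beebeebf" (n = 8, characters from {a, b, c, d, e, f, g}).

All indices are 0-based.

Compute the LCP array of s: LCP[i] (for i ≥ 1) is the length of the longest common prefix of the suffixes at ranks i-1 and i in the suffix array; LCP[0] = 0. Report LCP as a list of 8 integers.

rank | idx | suffix
   0 |   0 | beebeebf
   1 |   3 | beebf
   2 |   6 | bf
   3 |   2 | ebeebf
   4 |   5 | ebf
   5 |   1 | eebeebf
   6 |   4 | eebf
   7 |   7 | f

SA = [0, 3, 6, 2, 5, 1, 4, 7]
rank  pair      lcp
   1  s[0:],s[3:]  4  'beeb'
   2  s[3:],s[6:]  1  'b'
   3  s[6:],s[2:]  0  ''
   4  s[2:],s[5:]  2  'eb'
   5  s[5:],s[1:]  1  'e'
   6  s[1:],s[4:]  3  'eeb'
   7  s[4:],s[7:]  0  ''

[0, 4, 1, 0, 2, 1, 3, 0]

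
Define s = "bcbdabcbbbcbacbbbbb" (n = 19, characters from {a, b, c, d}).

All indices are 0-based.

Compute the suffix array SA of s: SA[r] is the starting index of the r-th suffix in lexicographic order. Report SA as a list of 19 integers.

[4, 12, 18, 11, 17, 16, 15, 14, 7, 8, 9, 5, 0, 2, 10, 13, 6, 1, 3]

rank→(start, suffix):
  0 → (4, 'abcbbbcbacbbbbb')
  1 → (12, 'acbbbbb')
  2 → (18, 'b')
  3 → (11, 'bacbbbbb')
  4 → (17, 'bb')
  5 → (16, 'bbb')
  6 → (15, 'bbbb')
  7 → (14, 'bbbbb')
  8 → (7, 'bbbcbacbbbbb')
  9 → (8, 'bbcbacbbbbb')
  10 → (9, 'bcbacbbbbb')
  11 → (5, 'bcbbbcbacbbbbb')
  12 → (0, 'bcbdabcbbbcbacbbbbb')
  13 → (2, 'bdabcbbbcbacbbbbb')
  14 → (10, 'cbacbbbbb')
  15 → (13, 'cbbbbb')
  16 → (6, 'cbbbcbacbbbbb')
  17 → (1, 'cbdabcbbbcbacbbbbb')
  18 → (3, 'dabcbbbcbacbbbbb')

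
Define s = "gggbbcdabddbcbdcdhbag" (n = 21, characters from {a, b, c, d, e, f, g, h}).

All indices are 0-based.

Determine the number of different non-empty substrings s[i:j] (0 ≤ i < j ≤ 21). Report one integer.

212

rank | idx | suffix
   0 |   7 | abddbcbdcdhbag
   1 |  19 | ag
   2 |  18 | bag
   3 |   3 | bbcdabddbcbdcdhbag
   4 |  11 | bcbdcdhbag
   5 |   4 | bcdabddbcbdcdhbag
   6 |  13 | bdcdhbag
   7 |   8 | bddbcbdcdhbag
   8 |  12 | cbdcdhbag
   9 |   5 | cdabddbcbdcdhbag
  10 |  15 | cdhbag
  11 |   6 | dabddbcbdcdhbag
  12 |  10 | dbcbdcdhbag
  13 |  14 | dcdhbag
  14 |   9 | ddbcbdcdhbag
  15 |  16 | dhbag
  16 |  20 | g
  17 |   2 | gbbcdabddbcbdcdhbag
  18 |   1 | ggbbcdabddbcbdcdhbag
  19 |   0 | gggbbcdabddbcbdcdhbag
  20 |  17 | hbag

SA = [7, 19, 18, 3, 11, 4, 13, 8, 12, 5, 15, 6, 10, 14, 9, 16, 20, 2, 1, 0, 17]
i: (SA[i-1],SA[i]) lcp shared
  1: (7,19) 1 'a'
  2: (19,18) 0 ''
  3: (18,3) 1 'b'
  4: (3,11) 1 'b'
  5: (11,4) 2 'bc'
  6: (4,13) 1 'b'
  7: (13,8) 2 'bd'
  8: (8,12) 0 ''
  9: (12,5) 1 'c'
  10: (5,15) 2 'cd'
  11: (15,6) 0 ''
  12: (6,10) 1 'd'
  13: (10,14) 1 'd'
  14: (14,9) 1 'd'
  15: (9,16) 1 'd'
  16: (16,20) 0 ''
  17: (20,2) 1 'g'
  18: (2,1) 1 'g'
  19: (1,0) 2 'gg'
  20: (0,17) 0 ''

n(n+1)/2 = 21·22/2 = 231
Σ LCP = 0 + 1 + 0 + 1 + 1 + 2 + 1 + 2 + 0 + 1 + 2 + 0 + 1 + 1 + 1 + 1 + 0 + 1 + 1 + 2 + 0 = 19
distinct = 231 − 19 = 212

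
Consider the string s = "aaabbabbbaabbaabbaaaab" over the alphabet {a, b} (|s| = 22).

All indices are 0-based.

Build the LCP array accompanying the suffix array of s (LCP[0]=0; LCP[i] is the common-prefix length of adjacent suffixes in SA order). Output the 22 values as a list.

[0, 3, 4, 2, 3, 6, 5, 1, 2, 5, 4, 3, 0, 1, 3, 7, 2, 1, 4, 8, 3, 2]

sorted suffixes:
  #0 SA[0]=17  'aaaab'
  #1 SA[1]=18  'aaab'
  #2 SA[2]=0  'aaabbabbbaabbaabbaaaab'
  #3 SA[3]=19  'aab'
  #4 SA[4]=13  'aabbaaaab'
  #5 SA[5]=9  'aabbaabbaaaab'
  #6 SA[6]=1  'aabbabbbaabbaabbaaaab'
  #7 SA[7]=20  'ab'
  #8 SA[8]=14  'abbaaaab'
  #9 SA[9]=10  'abbaabbaaaab'
  #10 SA[10]=2  'abbabbbaabbaabbaaaab'
  #11 SA[11]=5  'abbbaabbaabbaaaab'
  #12 SA[12]=21  'b'
  #13 SA[13]=16  'baaaab'
  #14 SA[14]=12  'baabbaaaab'
  #15 SA[15]=8  'baabbaabbaaaab'
  #16 SA[16]=4  'babbbaabbaabbaaaab'
  #17 SA[17]=15  'bbaaaab'
  #18 SA[18]=11  'bbaabbaaaab'
  #19 SA[19]=7  'bbaabbaabbaaaab'
  #20 SA[20]=3  'bbabbbaabbaabbaaaab'
  #21 SA[21]=6  'bbbaabbaabbaaaab'

SA = [17, 18, 0, 19, 13, 9, 1, 20, 14, 10, 2, 5, 21, 16, 12, 8, 4, 15, 11, 7, 3, 6]
i: (SA[i-1],SA[i]) lcp shared
  1: (17,18) 3 'aaa'
  2: (18,0) 4 'aaab'
  3: (0,19) 2 'aa'
  4: (19,13) 3 'aab'
  5: (13,9) 6 'aabbaa'
  6: (9,1) 5 'aabba'
  7: (1,20) 1 'a'
  8: (20,14) 2 'ab'
  9: (14,10) 5 'abbaa'
  10: (10,2) 4 'abba'
  11: (2,5) 3 'abb'
  12: (5,21) 0 ''
  13: (21,16) 1 'b'
  14: (16,12) 3 'baa'
  15: (12,8) 7 'baabbaa'
  16: (8,4) 2 'ba'
  17: (4,15) 1 'b'
  18: (15,11) 4 'bbaa'
  19: (11,7) 8 'bbaabbaa'
  20: (7,3) 3 'bba'
  21: (3,6) 2 'bb'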